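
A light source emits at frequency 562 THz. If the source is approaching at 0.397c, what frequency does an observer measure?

β = v/c = 0.397
(1+β)/(1-β) = 1.397/0.603 = 2.317
Doppler factor = √(2.317) = 1.522
f_obs = 562 × 1.522 = 855.4 THz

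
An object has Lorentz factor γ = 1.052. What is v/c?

From γ = 1/√(1 - v²/c²):
1/γ² = 1/1.052² = 0.90358
v²/c² = 1 - 0.90358 = 0.09642
v/c = √(0.09642) = 0.3105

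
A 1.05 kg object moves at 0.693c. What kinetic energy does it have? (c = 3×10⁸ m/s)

γ = 1/√(1 - 0.693²) = 1.3871
γ - 1 = 0.3871
KE = (γ-1)mc² = 0.3871 × 1.05 × (3×10⁸)² = 3.658×10¹⁶ J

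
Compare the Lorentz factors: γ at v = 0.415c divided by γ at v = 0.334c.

γ₁ = 1/√(1 - 0.415²) = 1.099
γ₂ = 1/√(1 - 0.334²) = 1.061
γ₁/γ₂ = 1.099/1.061 = 1.036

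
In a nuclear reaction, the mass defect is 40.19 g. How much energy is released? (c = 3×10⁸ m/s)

Convert mass defect: Δm = 40.19 g = 0.04019 kg
E = Δm·c² = 0.04019 × (3×10⁸)²
= 0.04019 × 9×10¹⁶ = 3.617×10¹⁵ J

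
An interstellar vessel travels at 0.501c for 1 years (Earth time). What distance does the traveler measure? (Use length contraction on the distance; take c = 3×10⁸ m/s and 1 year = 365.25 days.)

Earth distance: d = v × t = 0.501c × 1 yr = 4.7431×10¹⁵ m
γ = 1.1555
d' = d/γ = 4.7431×10¹⁵/1.1555 = 4.105×10¹⁵ m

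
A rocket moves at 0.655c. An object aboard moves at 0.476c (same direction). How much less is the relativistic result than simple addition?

Classical: u' + v = 0.476 + 0.655 = 1.131c
Relativistic: u = (0.476 + 0.655)/(1 + 0.31178) = 1.131/1.31178 = 0.8622c
Difference: 1.131 - 0.8622 = 0.2688c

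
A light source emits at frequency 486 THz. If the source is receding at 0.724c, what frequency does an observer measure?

β = v/c = 0.724
(1-β)/(1+β) = 0.276/1.724 = 0.1601
Doppler factor = √(0.1601) = 0.40012
f_obs = 486 × 0.40012 = 194.5 THz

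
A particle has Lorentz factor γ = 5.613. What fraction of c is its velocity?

From γ = 1/√(1 - v²/c²):
1/γ² = 1/5.613² = 0.03174
v²/c² = 1 - 0.03174 = 0.9683
v/c = √(0.9683) = 0.9840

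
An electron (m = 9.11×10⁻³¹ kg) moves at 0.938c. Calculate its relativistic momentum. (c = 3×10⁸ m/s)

γ = 1/√(1 - 0.938²) = 2.885
v = 0.938 × 3×10⁸ = 2.814×10⁸ m/s
p = γmv = 2.885 × 9.11×10⁻³¹ × 2.814×10⁸ = 7.396×10⁻²² kg·m/s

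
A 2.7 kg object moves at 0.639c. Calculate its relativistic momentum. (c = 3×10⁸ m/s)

γ = 1/√(1 - 0.639²) = 1.300
v = 0.639 × 3×10⁸ = 1.917×10⁸ m/s
p = γmv = 1.300 × 2.7 × 1.917×10⁸ = 6.729×10⁸ kg·m/s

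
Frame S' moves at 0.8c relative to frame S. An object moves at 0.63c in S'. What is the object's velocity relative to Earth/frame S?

u = (u' + v)/(1 + u'v/c²)
Numerator: 0.63 + 0.8 = 1.43
Denominator: 1 + 0.504 = 1.504
u = 1.43/1.504 = 0.9508c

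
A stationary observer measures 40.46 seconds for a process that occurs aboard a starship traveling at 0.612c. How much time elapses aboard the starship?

Dilated time Δt = 40.46 seconds
γ = 1/√(1 - 0.612²) = 1.2644
Δt₀ = Δt/γ = 40.46/1.2644 = 32.00 seconds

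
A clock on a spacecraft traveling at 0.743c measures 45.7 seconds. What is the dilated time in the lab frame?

Proper time Δt₀ = 45.7 seconds
γ = 1/√(1 - 0.743²) = 1.494
Δt = γΔt₀ = 1.494 × 45.7 = 68.28 seconds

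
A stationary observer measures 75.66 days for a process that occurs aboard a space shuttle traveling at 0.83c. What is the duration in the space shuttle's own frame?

Dilated time Δt = 75.66 days
γ = 1/√(1 - 0.83²) = 1.793
Δt₀ = Δt/γ = 75.66/1.793 = 42.20 days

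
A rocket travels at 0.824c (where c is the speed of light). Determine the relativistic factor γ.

v/c = 0.824, so (v/c)² = 0.678976
1 - (v/c)² = 0.321024
γ = 1/√(0.321024) = 1.765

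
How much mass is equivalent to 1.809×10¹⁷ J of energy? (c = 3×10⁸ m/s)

From E = mc², we get m = E/c²
c² = (3×10⁸)² = 9×10¹⁶ m²/s²
m = 1.809×10¹⁷ / 9×10¹⁶ = 2.010 kg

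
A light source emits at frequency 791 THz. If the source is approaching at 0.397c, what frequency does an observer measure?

β = v/c = 0.397
(1+β)/(1-β) = 1.397/0.603 = 2.317
Doppler factor = √(2.317) = 1.522
f_obs = 791 × 1.522 = 1204 THz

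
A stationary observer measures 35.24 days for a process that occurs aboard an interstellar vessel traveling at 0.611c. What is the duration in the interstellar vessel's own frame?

Dilated time Δt = 35.24 days
γ = 1/√(1 - 0.611²) = 1.263
Δt₀ = Δt/γ = 35.24/1.263 = 27.90 days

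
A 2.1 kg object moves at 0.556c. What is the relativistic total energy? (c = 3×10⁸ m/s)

γ = 1/√(1 - 0.556²) = 1.203
mc² = 2.1 × (3×10⁸)² = 1.890×10¹⁷ J
E = γmc² = 1.203 × 1.890×10¹⁷ = 2.274×10¹⁷ J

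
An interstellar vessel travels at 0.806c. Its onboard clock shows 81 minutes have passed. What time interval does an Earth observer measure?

Proper time Δt₀ = 81 minutes
γ = 1/√(1 - 0.806²) = 1.689
Δt = γΔt₀ = 1.689 × 81 = 136.8 minutes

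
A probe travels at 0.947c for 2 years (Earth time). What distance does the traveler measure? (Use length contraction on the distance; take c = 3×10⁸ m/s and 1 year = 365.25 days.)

Earth distance: d = v × t = 0.947c × 2 yr = 1.793×10¹⁶ m
γ = 3.113
d' = d/γ = 1.793×10¹⁶/3.113 = 5.760×10¹⁵ m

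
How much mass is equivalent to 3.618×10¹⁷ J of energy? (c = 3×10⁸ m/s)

From E = mc², we get m = E/c²
c² = (3×10⁸)² = 9×10¹⁶ m²/s²
m = 3.618×10¹⁷ / 9×10¹⁶ = 4.020 kg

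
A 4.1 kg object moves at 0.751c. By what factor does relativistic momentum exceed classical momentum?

p_rel = γmv, p_class = mv
Ratio = γ = 1/√(1 - 0.751²) = 1.514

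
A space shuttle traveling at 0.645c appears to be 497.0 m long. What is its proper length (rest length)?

Contracted length L = 497.0 m
γ = 1/√(1 - 0.645²) = 1.3086
L₀ = γL = 1.3086 × 497.0 = 650.4 m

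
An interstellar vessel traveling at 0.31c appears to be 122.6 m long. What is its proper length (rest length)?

Contracted length L = 122.6 m
γ = 1/√(1 - 0.31²) = 1.052
L₀ = γL = 1.052 × 122.6 = 129.0 m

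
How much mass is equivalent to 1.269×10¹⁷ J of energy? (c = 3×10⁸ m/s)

From E = mc², we get m = E/c²
c² = (3×10⁸)² = 9×10¹⁶ m²/s²
m = 1.269×10¹⁷ / 9×10¹⁶ = 1.410 kg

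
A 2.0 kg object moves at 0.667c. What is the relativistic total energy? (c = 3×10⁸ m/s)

γ = 1/√(1 - 0.667²) = 1.342
mc² = 2.0 × (3×10⁸)² = 1.800×10¹⁷ J
E = γmc² = 1.342 × 1.800×10¹⁷ = 2.416×10¹⁷ J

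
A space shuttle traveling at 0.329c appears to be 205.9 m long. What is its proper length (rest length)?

Contracted length L = 205.9 m
γ = 1/√(1 - 0.329²) = 1.059
L₀ = γL = 1.059 × 205.9 = 218.0 m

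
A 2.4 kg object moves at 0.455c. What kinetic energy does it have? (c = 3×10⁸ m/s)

γ = 1/√(1 - 0.455²) = 1.12298
γ - 1 = 0.12298
KE = (γ-1)mc² = 0.12298 × 2.4 × (3×10⁸)² = 2.656×10¹⁶ J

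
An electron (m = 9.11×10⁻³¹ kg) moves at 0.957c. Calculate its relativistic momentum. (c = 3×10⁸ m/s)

γ = 1/√(1 - 0.957²) = 3.447
v = 0.957 × 3×10⁸ = 2.871×10⁸ m/s
p = γmv = 3.447 × 9.11×10⁻³¹ × 2.871×10⁸ = 9.016×10⁻²² kg·m/s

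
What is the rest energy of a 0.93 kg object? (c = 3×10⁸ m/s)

c² = (3×10⁸)² = 9.000×10¹⁶ m²/s²
E₀ = mc² = 0.93 × 9.000×10¹⁶ = 8.370×10¹⁶ J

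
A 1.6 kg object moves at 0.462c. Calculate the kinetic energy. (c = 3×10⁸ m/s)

γ = 1/√(1 - 0.462²) = 1.12755
γ - 1 = 0.12755
KE = (γ-1)mc² = 0.12755 × 1.6 × (3×10⁸)² = 1.837×10¹⁶ J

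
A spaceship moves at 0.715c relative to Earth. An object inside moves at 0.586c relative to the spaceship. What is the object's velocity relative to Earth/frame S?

u = (u' + v)/(1 + u'v/c²)
Numerator: 0.586 + 0.715 = 1.301
Denominator: 1 + 0.41899 = 1.41899
u = 1.301/1.41899 = 0.9168c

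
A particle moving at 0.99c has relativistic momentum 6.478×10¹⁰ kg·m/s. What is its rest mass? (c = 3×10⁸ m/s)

γ = 1/√(1 - 0.99²) = 7.089
v = 0.99 × 3×10⁸ = 2.970×10⁸ m/s
m = p/(γv) = 6.478×10¹⁰/(7.089 × 2.970×10⁸) = 30.77 kg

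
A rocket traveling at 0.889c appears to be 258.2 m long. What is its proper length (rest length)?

Contracted length L = 258.2 m
γ = 1/√(1 - 0.889²) = 2.184
L₀ = γL = 2.184 × 258.2 = 563.9 m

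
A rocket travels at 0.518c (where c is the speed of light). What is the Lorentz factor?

v/c = 0.518, so (v/c)² = 0.268324
1 - (v/c)² = 0.731676
γ = 1/√(0.731676) = 1.169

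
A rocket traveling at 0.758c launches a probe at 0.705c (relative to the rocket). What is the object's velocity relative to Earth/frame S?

u = (u' + v)/(1 + u'v/c²)
Numerator: 0.705 + 0.758 = 1.463
Denominator: 1 + 0.53439 = 1.53439
u = 1.463/1.53439 = 0.9535c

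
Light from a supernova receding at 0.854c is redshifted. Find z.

β = 0.854
(1+β)/(1-β) = 1.854/0.146 = 12.70
√(12.70) = 3.564
z = 3.564 - 1 = 2.564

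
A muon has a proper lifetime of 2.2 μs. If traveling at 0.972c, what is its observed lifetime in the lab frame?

Proper lifetime τ₀ = 2.2 μs
γ = 1/√(1 - 0.972²) = 4.25567
τ = γτ₀ = 4.25567 × 2.2 μs = 9.362 μs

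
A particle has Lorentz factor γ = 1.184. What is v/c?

From γ = 1/√(1 - v²/c²):
1/γ² = 1/1.184² = 0.7133
v²/c² = 1 - 0.7133 = 0.2867
v/c = √(0.2867) = 0.5354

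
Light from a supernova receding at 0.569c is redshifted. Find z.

β = 0.569
(1+β)/(1-β) = 1.569/0.431 = 3.640
√(3.640) = 1.908
z = 1.908 - 1 = 0.9080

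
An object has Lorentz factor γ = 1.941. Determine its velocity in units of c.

From γ = 1/√(1 - v²/c²):
1/γ² = 1/1.941² = 0.2654
v²/c² = 1 - 0.2654 = 0.7346
v/c = √(0.7346) = 0.8571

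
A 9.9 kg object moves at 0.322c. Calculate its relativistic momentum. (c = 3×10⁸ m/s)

γ = 1/√(1 - 0.322²) = 1.056
v = 0.322 × 3×10⁸ = 9.660×10⁷ m/s
p = γmv = 1.056 × 9.9 × 9.660×10⁷ = 1.010×10⁹ kg·m/s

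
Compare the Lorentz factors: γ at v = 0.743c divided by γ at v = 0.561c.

γ₁ = 1/√(1 - 0.743²) = 1.494
γ₂ = 1/√(1 - 0.561²) = 1.208
γ₁/γ₂ = 1.494/1.208 = 1.237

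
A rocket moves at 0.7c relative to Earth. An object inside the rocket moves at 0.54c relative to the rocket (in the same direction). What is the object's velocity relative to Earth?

u = (u' + v)/(1 + u'v/c²)
Numerator: 0.54 + 0.7 = 1.24
Denominator: 1 + 0.378 = 1.378
u = 1.24/1.378 = 0.8999c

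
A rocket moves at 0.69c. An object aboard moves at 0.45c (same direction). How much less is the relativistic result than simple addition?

Classical: u' + v = 0.45 + 0.69 = 1.14c
Relativistic: u = (0.45 + 0.69)/(1 + 0.3105) = 1.14/1.3105 = 0.8699c
Difference: 1.14 - 0.8699 = 0.2701c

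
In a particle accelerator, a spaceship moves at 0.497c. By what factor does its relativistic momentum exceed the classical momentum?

p_rel = γmv, p_class = mv
Ratio = γ = 1/√(1 - 0.497²)
= 1/√(0.752991) = 1.152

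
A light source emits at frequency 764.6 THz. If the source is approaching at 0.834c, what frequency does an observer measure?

β = v/c = 0.834
(1+β)/(1-β) = 1.834/0.166 = 11.048
Doppler factor = √(11.048) = 3.3239
f_obs = 764.6 × 3.3239 = 2541 THz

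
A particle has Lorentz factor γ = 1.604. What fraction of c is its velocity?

From γ = 1/√(1 - v²/c²):
1/γ² = 1/1.604² = 0.3887
v²/c² = 1 - 0.3887 = 0.6113
v/c = √(0.6113) = 0.7819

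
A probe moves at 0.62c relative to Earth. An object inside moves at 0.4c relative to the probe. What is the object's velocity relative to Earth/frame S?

u = (u' + v)/(1 + u'v/c²)
Numerator: 0.4 + 0.62 = 1.02
Denominator: 1 + 0.248 = 1.248
u = 1.02/1.248 = 0.8173c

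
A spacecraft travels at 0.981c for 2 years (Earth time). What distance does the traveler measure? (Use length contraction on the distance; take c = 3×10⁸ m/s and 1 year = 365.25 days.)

Earth distance: d = v × t = 0.981c × 2 yr = 1.8575×10¹⁶ m
γ = 5.1544
d' = d/γ = 1.8575×10¹⁶/5.1544 = 3.604×10¹⁵ m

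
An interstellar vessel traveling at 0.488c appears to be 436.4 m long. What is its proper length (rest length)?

Contracted length L = 436.4 m
γ = 1/√(1 - 0.488²) = 1.1457
L₀ = γL = 1.1457 × 436.4 = 500.0 m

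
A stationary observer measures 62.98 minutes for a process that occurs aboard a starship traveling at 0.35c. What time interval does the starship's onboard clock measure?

Dilated time Δt = 62.98 minutes
γ = 1/√(1 - 0.35²) = 1.0675
Δt₀ = Δt/γ = 62.98/1.0675 = 59.00 minutes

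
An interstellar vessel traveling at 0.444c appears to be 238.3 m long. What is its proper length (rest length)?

Contracted length L = 238.3 m
γ = 1/√(1 - 0.444²) = 1.11604
L₀ = γL = 1.11604 × 238.3 = 266.0 m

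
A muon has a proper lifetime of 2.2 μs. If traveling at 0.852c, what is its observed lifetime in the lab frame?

Proper lifetime τ₀ = 2.2 μs
γ = 1/√(1 - 0.852²) = 1.910
τ = γτ₀ = 1.910 × 2.2 μs = 4.202 μs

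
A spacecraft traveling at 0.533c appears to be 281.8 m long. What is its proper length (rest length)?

Contracted length L = 281.8 m
γ = 1/√(1 - 0.533²) = 1.182
L₀ = γL = 1.182 × 281.8 = 333.1 m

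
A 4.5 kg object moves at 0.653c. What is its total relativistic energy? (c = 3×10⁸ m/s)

γ = 1/√(1 - 0.653²) = 1.3204
mc² = 4.5 × (3×10⁸)² = 4.050×10¹⁷ J
E = γmc² = 1.3204 × 4.050×10¹⁷ = 5.348×10¹⁷ J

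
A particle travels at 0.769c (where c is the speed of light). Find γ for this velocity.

v/c = 0.769, so (v/c)² = 0.591361
1 - (v/c)² = 0.408639
γ = 1/√(0.408639) = 1.564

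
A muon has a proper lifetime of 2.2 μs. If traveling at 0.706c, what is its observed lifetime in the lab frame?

Proper lifetime τ₀ = 2.2 μs
γ = 1/√(1 - 0.706²) = 1.412
τ = γτ₀ = 1.412 × 2.2 μs = 3.106 μs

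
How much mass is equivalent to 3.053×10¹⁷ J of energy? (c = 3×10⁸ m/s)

From E = mc², we get m = E/c²
c² = (3×10⁸)² = 9×10¹⁶ m²/s²
m = 3.053×10¹⁷ / 9×10¹⁶ = 3.392 kg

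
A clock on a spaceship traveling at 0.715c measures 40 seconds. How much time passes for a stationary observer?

Proper time Δt₀ = 40 seconds
γ = 1/√(1 - 0.715²) = 1.43036
Δt = γΔt₀ = 1.43036 × 40 = 57.21 seconds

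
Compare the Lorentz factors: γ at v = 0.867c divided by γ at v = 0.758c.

γ₁ = 1/√(1 - 0.867²) = 2.007
γ₂ = 1/√(1 - 0.758²) = 1.533
γ₁/γ₂ = 2.007/1.533 = 1.309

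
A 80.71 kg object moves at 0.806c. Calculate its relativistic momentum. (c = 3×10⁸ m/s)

γ = 1/√(1 - 0.806²) = 1.6894
v = 0.806 × 3×10⁸ = 2.418×10⁸ m/s
p = γmv = 1.6894 × 80.71 × 2.418×10⁸ = 3.297×10¹⁰ kg·m/s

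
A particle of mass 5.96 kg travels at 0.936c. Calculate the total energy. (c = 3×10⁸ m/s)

γ = 1/√(1 - 0.936²) = 2.841
mc² = 5.96 × (3×10⁸)² = 5.364×10¹⁷ J
E = γmc² = 2.841 × 5.364×10¹⁷ = 1.524×10¹⁸ J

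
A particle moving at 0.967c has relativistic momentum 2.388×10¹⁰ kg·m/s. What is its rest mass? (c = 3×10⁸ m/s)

γ = 1/√(1 - 0.967²) = 3.925
v = 0.967 × 3×10⁸ = 2.901×10⁸ m/s
m = p/(γv) = 2.388×10¹⁰/(3.925 × 2.901×10⁸) = 20.97 kg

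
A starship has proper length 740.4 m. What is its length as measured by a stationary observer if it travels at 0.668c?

Proper length L₀ = 740.4 m
γ = 1/√(1 - 0.668²) = 1.3438
L = L₀/γ = 740.4/1.3438 = 551.0 m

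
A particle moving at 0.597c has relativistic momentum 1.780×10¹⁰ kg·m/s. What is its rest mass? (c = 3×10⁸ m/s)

γ = 1/√(1 - 0.597²) = 1.2465
v = 0.597 × 3×10⁸ = 1.791×10⁸ m/s
m = p/(γv) = 1.780×10¹⁰/(1.2465 × 1.791×10⁸) = 79.73 kg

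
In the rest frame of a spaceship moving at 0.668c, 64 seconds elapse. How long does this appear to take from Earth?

Proper time Δt₀ = 64 seconds
γ = 1/√(1 - 0.668²) = 1.3438
Δt = γΔt₀ = 1.3438 × 64 = 86.00 seconds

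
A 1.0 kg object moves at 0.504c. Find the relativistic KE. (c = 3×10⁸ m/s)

γ = 1/√(1 - 0.504²) = 1.1578
γ - 1 = 0.1578
KE = (γ-1)mc² = 0.1578 × 1.0 × (3×10⁸)² = 1.420×10¹⁶ J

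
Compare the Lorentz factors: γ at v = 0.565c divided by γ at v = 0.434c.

γ₁ = 1/√(1 - 0.565²) = 1.212
γ₂ = 1/√(1 - 0.434²) = 1.110
γ₁/γ₂ = 1.212/1.110 = 1.092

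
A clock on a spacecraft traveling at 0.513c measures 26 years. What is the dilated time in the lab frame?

Proper time Δt₀ = 26 years
γ = 1/√(1 - 0.513²) = 1.165
Δt = γΔt₀ = 1.165 × 26 = 30.29 years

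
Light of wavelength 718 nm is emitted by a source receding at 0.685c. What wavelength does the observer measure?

β = 0.685
Wavelength Doppler factor = √(1.685/0.315) = √(5.349) = 2.313
λ_obs = 718 × 2.313 = 1661 nm (redshift)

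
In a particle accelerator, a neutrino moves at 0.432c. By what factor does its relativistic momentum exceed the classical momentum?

p_rel = γmv, p_class = mv
Ratio = γ = 1/√(1 - 0.432²)
= 1/√(0.813376) = 1.109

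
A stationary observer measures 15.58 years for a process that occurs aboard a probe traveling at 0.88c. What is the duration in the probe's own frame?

Dilated time Δt = 15.58 years
γ = 1/√(1 - 0.88²) = 2.1054
Δt₀ = Δt/γ = 15.58/2.1054 = 7.400 years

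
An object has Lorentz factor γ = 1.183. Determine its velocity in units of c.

From γ = 1/√(1 - v²/c²):
1/γ² = 1/1.183² = 0.7145
v²/c² = 1 - 0.7145 = 0.2855
v/c = √(0.2855) = 0.5343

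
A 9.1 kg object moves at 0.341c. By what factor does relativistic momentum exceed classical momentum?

p_rel = γmv, p_class = mv
Ratio = γ = 1/√(1 - 0.341²) = 1.064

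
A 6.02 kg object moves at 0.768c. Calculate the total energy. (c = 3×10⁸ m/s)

γ = 1/√(1 - 0.768²) = 1.5614
mc² = 6.02 × (3×10⁸)² = 5.418×10¹⁷ J
E = γmc² = 1.5614 × 5.418×10¹⁷ = 8.460×10¹⁷ J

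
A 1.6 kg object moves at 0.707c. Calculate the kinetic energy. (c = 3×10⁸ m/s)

γ = 1/√(1 - 0.707²) = 1.414
γ - 1 = 0.4140
KE = (γ-1)mc² = 0.4140 × 1.6 × (3×10⁸)² = 5.962×10¹⁶ J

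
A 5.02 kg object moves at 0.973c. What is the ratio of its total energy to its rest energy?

E = γmc², E₀ = mc²
E/E₀ = γ = 1/√(1 - 0.973²) = 4.333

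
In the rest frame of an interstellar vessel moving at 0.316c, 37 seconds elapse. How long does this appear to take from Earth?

Proper time Δt₀ = 37 seconds
γ = 1/√(1 - 0.316²) = 1.054
Δt = γΔt₀ = 1.054 × 37 = 39.00 seconds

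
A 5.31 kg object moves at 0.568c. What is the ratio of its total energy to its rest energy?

E = γmc², E₀ = mc²
E/E₀ = γ = 1/√(1 - 0.568²) = 1.215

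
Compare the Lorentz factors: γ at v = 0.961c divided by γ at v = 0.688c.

γ₁ = 1/√(1 - 0.961²) = 3.616
γ₂ = 1/√(1 - 0.688²) = 1.378
γ₁/γ₂ = 3.616/1.378 = 2.624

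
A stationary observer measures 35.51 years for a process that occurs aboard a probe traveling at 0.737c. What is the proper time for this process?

Dilated time Δt = 35.51 years
γ = 1/√(1 - 0.737²) = 1.4795
Δt₀ = Δt/γ = 35.51/1.4795 = 24.00 years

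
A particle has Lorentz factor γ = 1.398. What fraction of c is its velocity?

From γ = 1/√(1 - v²/c²):
1/γ² = 1/1.398² = 0.5117
v²/c² = 1 - 0.5117 = 0.4883
v/c = √(0.4883) = 0.6988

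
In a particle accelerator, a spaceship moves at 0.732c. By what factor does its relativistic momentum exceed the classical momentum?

p_rel = γmv, p_class = mv
Ratio = γ = 1/√(1 - 0.732²)
= 1/√(0.464176) = 1.468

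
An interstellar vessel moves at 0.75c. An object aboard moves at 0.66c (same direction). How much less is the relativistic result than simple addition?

Classical: u' + v = 0.66 + 0.75 = 1.41c
Relativistic: u = (0.66 + 0.75)/(1 + 0.495) = 1.41/1.495 = 0.9431c
Difference: 1.41 - 0.9431 = 0.4669c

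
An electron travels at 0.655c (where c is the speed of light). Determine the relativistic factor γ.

v/c = 0.655, so (v/c)² = 0.429025
1 - (v/c)² = 0.570975
γ = 1/√(0.570975) = 1.323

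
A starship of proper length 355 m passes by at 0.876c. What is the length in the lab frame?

Proper length L₀ = 355 m
γ = 1/√(1 - 0.876²) = 2.073
L = L₀/γ = 355/2.073 = 171.2 m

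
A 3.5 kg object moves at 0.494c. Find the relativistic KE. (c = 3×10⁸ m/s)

γ = 1/√(1 - 0.494²) = 1.15014
γ - 1 = 0.15014
KE = (γ-1)mc² = 0.15014 × 3.5 × (3×10⁸)² = 4.729×10¹⁶ J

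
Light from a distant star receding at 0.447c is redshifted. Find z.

β = 0.447
(1+β)/(1-β) = 1.447/0.553 = 2.6166
√(2.6166) = 1.6176
z = 1.6176 - 1 = 0.6176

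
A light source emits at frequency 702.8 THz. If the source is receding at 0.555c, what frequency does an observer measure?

β = v/c = 0.555
(1-β)/(1+β) = 0.445/1.555 = 0.2862
Doppler factor = √(0.2862) = 0.5350
f_obs = 702.8 × 0.5350 = 376.0 THz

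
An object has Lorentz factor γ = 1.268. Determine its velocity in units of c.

From γ = 1/√(1 - v²/c²):
1/γ² = 1/1.268² = 0.621959
v²/c² = 1 - 0.621959 = 0.378041
v/c = √(0.378041) = 0.6149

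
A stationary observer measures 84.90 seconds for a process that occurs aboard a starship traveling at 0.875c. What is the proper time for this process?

Dilated time Δt = 84.90 seconds
γ = 1/√(1 - 0.875²) = 2.0656
Δt₀ = Δt/γ = 84.90/2.0656 = 41.10 seconds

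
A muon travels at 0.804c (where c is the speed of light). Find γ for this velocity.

v/c = 0.804, so (v/c)² = 0.646416
1 - (v/c)² = 0.353584
γ = 1/√(0.353584) = 1.682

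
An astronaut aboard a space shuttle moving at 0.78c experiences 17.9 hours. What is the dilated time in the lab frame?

Proper time Δt₀ = 17.9 hours
γ = 1/√(1 - 0.78²) = 1.598
Δt = γΔt₀ = 1.598 × 17.9 = 28.60 hours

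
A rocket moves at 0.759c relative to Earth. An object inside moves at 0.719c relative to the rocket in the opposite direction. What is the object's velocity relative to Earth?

Object's velocity in rocket frame is u' = -0.719c
u = (u' + v)/(1 + u'v/c²) = (v - 0.719)/(1 - 0.719·v/c²)
Numerator: 0.759 - 0.719 = 0.04
Denominator: 1 - 0.545721 = 0.454279
u = 0.04/0.454279 = 0.08805c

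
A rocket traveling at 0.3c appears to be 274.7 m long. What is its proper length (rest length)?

Contracted length L = 274.7 m
γ = 1/√(1 - 0.3²) = 1.0483
L₀ = γL = 1.0483 × 274.7 = 288.0 m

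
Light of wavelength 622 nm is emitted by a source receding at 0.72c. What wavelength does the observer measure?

β = 0.72
Wavelength Doppler factor = √(1.72/0.28) = √(6.143) = 2.4785
λ_obs = 622 × 2.4785 = 1542 nm (redshift)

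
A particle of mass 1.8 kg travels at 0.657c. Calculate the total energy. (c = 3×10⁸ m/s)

γ = 1/√(1 - 0.657²) = 1.3265
mc² = 1.8 × (3×10⁸)² = 1.620×10¹⁷ J
E = γmc² = 1.3265 × 1.620×10¹⁷ = 2.149×10¹⁷ J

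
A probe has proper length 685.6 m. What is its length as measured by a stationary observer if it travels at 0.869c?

Proper length L₀ = 685.6 m
γ = 1/√(1 - 0.869²) = 2.021
L = L₀/γ = 685.6/2.021 = 339.2 m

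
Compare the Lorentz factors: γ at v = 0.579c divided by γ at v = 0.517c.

γ₁ = 1/√(1 - 0.579²) = 1.2265
γ₂ = 1/√(1 - 0.517²) = 1.1682
γ₁/γ₂ = 1.2265/1.1682 = 1.050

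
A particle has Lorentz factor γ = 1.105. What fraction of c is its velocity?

From γ = 1/√(1 - v²/c²):
1/γ² = 1/1.105² = 0.81898
v²/c² = 1 - 0.81898 = 0.18102
v/c = √(0.18102) = 0.4255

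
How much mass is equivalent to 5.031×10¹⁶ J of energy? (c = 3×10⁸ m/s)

From E = mc², we get m = E/c²
c² = (3×10⁸)² = 9×10¹⁶ m²/s²
m = 5.031×10¹⁶ / 9×10¹⁶ = 0.5590 kg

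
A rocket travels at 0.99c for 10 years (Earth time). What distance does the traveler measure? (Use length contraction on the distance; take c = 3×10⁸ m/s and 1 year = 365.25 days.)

Earth distance: d = v × t = 0.99c × 10 yr = 9.373×10¹⁶ m
γ = 7.089
d' = d/γ = 9.373×10¹⁶/7.089 = 1.322×10¹⁶ m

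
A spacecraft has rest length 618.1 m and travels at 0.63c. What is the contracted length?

Proper length L₀ = 618.1 m
γ = 1/√(1 - 0.63²) = 1.2877
L = L₀/γ = 618.1/1.2877 = 480.0 m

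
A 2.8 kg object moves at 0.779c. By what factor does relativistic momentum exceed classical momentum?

p_rel = γmv, p_class = mv
Ratio = γ = 1/√(1 - 0.779²) = 1.595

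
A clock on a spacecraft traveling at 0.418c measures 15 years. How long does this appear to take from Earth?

Proper time Δt₀ = 15 years
γ = 1/√(1 - 0.418²) = 1.1008
Δt = γΔt₀ = 1.1008 × 15 = 16.51 years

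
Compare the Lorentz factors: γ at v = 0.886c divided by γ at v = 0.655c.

γ₁ = 1/√(1 - 0.886²) = 2.157
γ₂ = 1/√(1 - 0.655²) = 1.323
γ₁/γ₂ = 2.157/1.323 = 1.630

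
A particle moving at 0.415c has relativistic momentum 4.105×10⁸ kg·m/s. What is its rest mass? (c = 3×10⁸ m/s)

γ = 1/√(1 - 0.415²) = 1.099
v = 0.415 × 3×10⁸ = 1.245×10⁸ m/s
m = p/(γv) = 4.105×10⁸/(1.099 × 1.245×10⁸) = 3.000 kg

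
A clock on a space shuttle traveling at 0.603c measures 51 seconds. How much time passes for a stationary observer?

Proper time Δt₀ = 51 seconds
γ = 1/√(1 - 0.603²) = 1.2535
Δt = γΔt₀ = 1.2535 × 51 = 63.93 seconds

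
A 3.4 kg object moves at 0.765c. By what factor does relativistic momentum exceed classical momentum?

p_rel = γmv, p_class = mv
Ratio = γ = 1/√(1 - 0.765²) = 1.553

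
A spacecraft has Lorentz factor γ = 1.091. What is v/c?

From γ = 1/√(1 - v²/c²):
1/γ² = 1/1.091² = 0.84014
v²/c² = 1 - 0.84014 = 0.15986
v/c = √(0.15986) = 0.3998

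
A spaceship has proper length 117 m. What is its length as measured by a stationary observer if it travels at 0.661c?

Proper length L₀ = 117 m
γ = 1/√(1 - 0.661²) = 1.3326
L = L₀/γ = 117/1.3326 = 87.80 m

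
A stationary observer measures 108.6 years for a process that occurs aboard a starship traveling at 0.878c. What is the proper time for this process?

Dilated time Δt = 108.6 years
γ = 1/√(1 - 0.878²) = 2.0892
Δt₀ = Δt/γ = 108.6/2.0892 = 51.98 years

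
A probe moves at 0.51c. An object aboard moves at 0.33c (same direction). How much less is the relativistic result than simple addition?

Classical: u' + v = 0.33 + 0.51 = 0.84c
Relativistic: u = (0.33 + 0.51)/(1 + 0.1683) = 0.84/1.1683 = 0.7190c
Difference: 0.84 - 0.7190 = 0.1210c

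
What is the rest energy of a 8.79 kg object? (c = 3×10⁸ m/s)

c² = (3×10⁸)² = 9.000×10¹⁶ m²/s²
E₀ = mc² = 8.79 × 9.000×10¹⁶ = 7.911×10¹⁷ J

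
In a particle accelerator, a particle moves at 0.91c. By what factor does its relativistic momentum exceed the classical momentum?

p_rel = γmv, p_class = mv
Ratio = γ = 1/√(1 - 0.91²)
= 1/√(0.1719) = 2.412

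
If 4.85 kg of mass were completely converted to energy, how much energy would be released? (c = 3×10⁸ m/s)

Using E = mc²:
c² = (3×10⁸)² = 9×10¹⁶ m²/s²
E = 4.85 × 9×10¹⁶ = 4.365×10¹⁷ J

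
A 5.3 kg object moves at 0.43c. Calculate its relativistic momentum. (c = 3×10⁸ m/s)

γ = 1/√(1 - 0.43²) = 1.1076
v = 0.43 × 3×10⁸ = 1.290×10⁸ m/s
p = γmv = 1.1076 × 5.3 × 1.290×10⁸ = 7.573×10⁸ kg·m/s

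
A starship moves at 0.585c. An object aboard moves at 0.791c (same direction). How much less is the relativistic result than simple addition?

Classical: u' + v = 0.791 + 0.585 = 1.376c
Relativistic: u = (0.791 + 0.585)/(1 + 0.462735) = 1.376/1.462735 = 0.9407c
Difference: 1.376 - 0.9407 = 0.4353c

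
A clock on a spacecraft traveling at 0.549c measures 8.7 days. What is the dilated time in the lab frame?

Proper time Δt₀ = 8.7 days
γ = 1/√(1 - 0.549²) = 1.196
Δt = γΔt₀ = 1.196 × 8.7 = 10.41 days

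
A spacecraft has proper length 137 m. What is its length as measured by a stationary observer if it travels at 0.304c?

Proper length L₀ = 137 m
γ = 1/√(1 - 0.304²) = 1.050
L = L₀/γ = 137/1.050 = 130.5 m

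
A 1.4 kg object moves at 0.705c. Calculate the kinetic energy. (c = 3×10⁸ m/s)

γ = 1/√(1 - 0.705²) = 1.410
γ - 1 = 0.4100
KE = (γ-1)mc² = 0.4100 × 1.4 × (3×10⁸)² = 5.166×10¹⁶ J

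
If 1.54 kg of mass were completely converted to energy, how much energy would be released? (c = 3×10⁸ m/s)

Using E = mc²:
c² = (3×10⁸)² = 9×10¹⁶ m²/s²
E = 1.54 × 9×10¹⁶ = 1.386×10¹⁷ J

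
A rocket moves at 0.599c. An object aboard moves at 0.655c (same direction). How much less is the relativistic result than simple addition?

Classical: u' + v = 0.655 + 0.599 = 1.254c
Relativistic: u = (0.655 + 0.599)/(1 + 0.392345) = 1.254/1.392345 = 0.9006c
Difference: 1.254 - 0.9006 = 0.3534c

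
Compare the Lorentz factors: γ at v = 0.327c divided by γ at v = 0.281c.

γ₁ = 1/√(1 - 0.327²) = 1.0582
γ₂ = 1/√(1 - 0.281²) = 1.0420
γ₁/γ₂ = 1.0582/1.0420 = 1.016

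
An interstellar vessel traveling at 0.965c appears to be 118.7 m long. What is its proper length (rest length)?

Contracted length L = 118.7 m
γ = 1/√(1 - 0.965²) = 3.813
L₀ = γL = 3.813 × 118.7 = 452.6 m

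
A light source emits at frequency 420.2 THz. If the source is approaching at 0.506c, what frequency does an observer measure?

β = v/c = 0.506
(1+β)/(1-β) = 1.506/0.494 = 3.049
Doppler factor = √(3.049) = 1.746
f_obs = 420.2 × 1.746 = 733.7 THz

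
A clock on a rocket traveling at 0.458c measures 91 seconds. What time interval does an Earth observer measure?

Proper time Δt₀ = 91 seconds
γ = 1/√(1 - 0.458²) = 1.125
Δt = γΔt₀ = 1.125 × 91 = 102.4 seconds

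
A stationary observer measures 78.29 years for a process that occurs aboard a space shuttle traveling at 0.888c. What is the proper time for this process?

Dilated time Δt = 78.29 years
γ = 1/√(1 - 0.888²) = 2.175
Δt₀ = Δt/γ = 78.29/2.175 = 36.00 years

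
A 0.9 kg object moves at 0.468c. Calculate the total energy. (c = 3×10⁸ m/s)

γ = 1/√(1 - 0.468²) = 1.1316
mc² = 0.9 × (3×10⁸)² = 8.100×10¹⁶ J
E = γmc² = 1.1316 × 8.100×10¹⁶ = 9.166×10¹⁶ J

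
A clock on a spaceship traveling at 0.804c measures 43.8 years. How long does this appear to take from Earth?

Proper time Δt₀ = 43.8 years
γ = 1/√(1 - 0.804²) = 1.6817
Δt = γΔt₀ = 1.6817 × 43.8 = 73.66 years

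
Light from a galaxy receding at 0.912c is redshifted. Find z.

β = 0.912
(1+β)/(1-β) = 1.912/0.088 = 21.727
√(21.727) = 4.661
z = 4.661 - 1 = 3.661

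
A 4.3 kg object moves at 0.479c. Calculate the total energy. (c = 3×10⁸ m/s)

γ = 1/√(1 - 0.479²) = 1.1392
mc² = 4.3 × (3×10⁸)² = 3.870×10¹⁷ J
E = γmc² = 1.1392 × 3.870×10¹⁷ = 4.409×10¹⁷ J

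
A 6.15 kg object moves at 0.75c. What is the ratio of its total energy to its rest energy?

E = γmc², E₀ = mc²
E/E₀ = γ = 1/√(1 - 0.75²) = 1.512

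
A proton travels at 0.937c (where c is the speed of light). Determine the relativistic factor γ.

v/c = 0.937, so (v/c)² = 0.877969
1 - (v/c)² = 0.122031
γ = 1/√(0.122031) = 2.863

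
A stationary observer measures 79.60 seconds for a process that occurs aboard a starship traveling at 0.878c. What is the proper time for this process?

Dilated time Δt = 79.60 seconds
γ = 1/√(1 - 0.878²) = 2.089
Δt₀ = Δt/γ = 79.60/2.089 = 38.10 seconds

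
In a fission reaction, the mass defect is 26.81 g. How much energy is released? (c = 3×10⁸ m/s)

Convert mass defect: Δm = 26.81 g = 0.02681 kg
E = Δm·c² = 0.02681 × (3×10⁸)²
= 0.02681 × 9×10¹⁶ = 2.413×10¹⁵ J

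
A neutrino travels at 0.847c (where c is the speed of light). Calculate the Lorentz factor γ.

v/c = 0.847, so (v/c)² = 0.717409
1 - (v/c)² = 0.282591
γ = 1/√(0.282591) = 1.881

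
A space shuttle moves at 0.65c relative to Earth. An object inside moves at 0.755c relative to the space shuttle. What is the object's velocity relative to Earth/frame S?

u = (u' + v)/(1 + u'v/c²)
Numerator: 0.755 + 0.65 = 1.405
Denominator: 1 + 0.49075 = 1.49075
u = 1.405/1.49075 = 0.9425c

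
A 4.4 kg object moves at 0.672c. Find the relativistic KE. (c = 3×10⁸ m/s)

γ = 1/√(1 - 0.672²) = 1.3503
γ - 1 = 0.3503
KE = (γ-1)mc² = 0.3503 × 4.4 × (3×10⁸)² = 1.387×10¹⁷ J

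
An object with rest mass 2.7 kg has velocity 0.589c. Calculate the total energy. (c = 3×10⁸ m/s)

γ = 1/√(1 - 0.589²) = 1.2374
mc² = 2.7 × (3×10⁸)² = 2.430×10¹⁷ J
E = γmc² = 1.2374 × 2.430×10¹⁷ = 3.007×10¹⁷ J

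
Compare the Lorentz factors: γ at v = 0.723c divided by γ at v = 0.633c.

γ₁ = 1/√(1 - 0.723²) = 1.4475
γ₂ = 1/√(1 - 0.633²) = 1.2917
γ₁/γ₂ = 1.4475/1.2917 = 1.121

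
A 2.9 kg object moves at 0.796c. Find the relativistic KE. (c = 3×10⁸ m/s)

γ = 1/√(1 - 0.796²) = 1.6521
γ - 1 = 0.6521
KE = (γ-1)mc² = 0.6521 × 2.9 × (3×10⁸)² = 1.702×10¹⁷ J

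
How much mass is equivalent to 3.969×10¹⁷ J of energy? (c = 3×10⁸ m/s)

From E = mc², we get m = E/c²
c² = (3×10⁸)² = 9×10¹⁶ m²/s²
m = 3.969×10¹⁷ / 9×10¹⁶ = 4.410 kg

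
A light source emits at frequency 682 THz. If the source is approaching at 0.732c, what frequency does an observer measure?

β = v/c = 0.732
(1+β)/(1-β) = 1.732/0.268 = 6.463
Doppler factor = √(6.463) = 2.542
f_obs = 682 × 2.542 = 1734 THz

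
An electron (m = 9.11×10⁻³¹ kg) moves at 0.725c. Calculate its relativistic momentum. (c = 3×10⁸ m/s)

γ = 1/√(1 - 0.725²) = 1.452
v = 0.725 × 3×10⁸ = 2.175×10⁸ m/s
p = γmv = 1.452 × 9.11×10⁻³¹ × 2.175×10⁸ = 2.877×10⁻²² kg·m/s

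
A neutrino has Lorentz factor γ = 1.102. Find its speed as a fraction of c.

From γ = 1/√(1 - v²/c²):
1/γ² = 1/1.102² = 0.8234
v²/c² = 1 - 0.8234 = 0.1766
v/c = √(0.1766) = 0.4202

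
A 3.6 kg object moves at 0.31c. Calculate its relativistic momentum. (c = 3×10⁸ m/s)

γ = 1/√(1 - 0.31²) = 1.0518
v = 0.31 × 3×10⁸ = 9.300×10⁷ m/s
p = γmv = 1.0518 × 3.6 × 9.300×10⁷ = 3.521×10⁸ kg·m/s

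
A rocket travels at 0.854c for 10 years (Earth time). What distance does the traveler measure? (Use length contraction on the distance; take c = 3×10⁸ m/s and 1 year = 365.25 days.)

Earth distance: d = v × t = 0.854c × 10 yr = 8.0851×10¹⁶ m
γ = 1.9221
d' = d/γ = 8.0851×10¹⁶/1.9221 = 4.206×10¹⁶ m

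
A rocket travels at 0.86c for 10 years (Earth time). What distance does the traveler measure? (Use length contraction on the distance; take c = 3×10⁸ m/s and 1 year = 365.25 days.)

Earth distance: d = v × t = 0.86c × 10 yr = 8.1419×10¹⁶ m
γ = 1.9597
d' = d/γ = 8.1419×10¹⁶/1.9597 = 4.155×10¹⁶ m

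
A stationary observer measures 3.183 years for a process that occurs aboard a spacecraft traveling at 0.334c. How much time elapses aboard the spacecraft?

Dilated time Δt = 3.183 years
γ = 1/√(1 - 0.334²) = 1.061
Δt₀ = Δt/γ = 3.183/1.061 = 3.000 years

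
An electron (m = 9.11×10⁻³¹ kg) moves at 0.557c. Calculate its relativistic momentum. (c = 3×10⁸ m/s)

γ = 1/√(1 - 0.557²) = 1.204
v = 0.557 × 3×10⁸ = 1.671×10⁸ m/s
p = γmv = 1.204 × 9.11×10⁻³¹ × 1.671×10⁸ = 1.833×10⁻²² kg·m/s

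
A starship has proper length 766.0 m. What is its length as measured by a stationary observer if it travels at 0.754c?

Proper length L₀ = 766.0 m
γ = 1/√(1 - 0.754²) = 1.5224
L = L₀/γ = 766.0/1.5224 = 503.2 m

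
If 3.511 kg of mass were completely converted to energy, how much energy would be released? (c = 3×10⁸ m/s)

Using E = mc²:
c² = (3×10⁸)² = 9×10¹⁶ m²/s²
E = 3.511 × 9×10¹⁶ = 3.160×10¹⁷ J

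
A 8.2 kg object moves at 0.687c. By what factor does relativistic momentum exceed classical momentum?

p_rel = γmv, p_class = mv
Ratio = γ = 1/√(1 - 0.687²) = 1.376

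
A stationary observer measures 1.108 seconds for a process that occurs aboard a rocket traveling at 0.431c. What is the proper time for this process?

Dilated time Δt = 1.108 seconds
γ = 1/√(1 - 0.431²) = 1.1082
Δt₀ = Δt/γ = 1.108/1.1082 = 0.9998 seconds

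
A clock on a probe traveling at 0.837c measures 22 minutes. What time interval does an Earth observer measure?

Proper time Δt₀ = 22 minutes
γ = 1/√(1 - 0.837²) = 1.82748
Δt = γΔt₀ = 1.82748 × 22 = 40.20 minutes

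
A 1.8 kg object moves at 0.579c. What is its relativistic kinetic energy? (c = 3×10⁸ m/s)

γ = 1/√(1 - 0.579²) = 1.2265
γ - 1 = 0.2265
KE = (γ-1)mc² = 0.2265 × 1.8 × (3×10⁸)² = 3.669×10¹⁶ J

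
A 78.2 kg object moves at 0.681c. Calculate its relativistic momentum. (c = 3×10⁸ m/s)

γ = 1/√(1 - 0.681²) = 1.366
v = 0.681 × 3×10⁸ = 2.043×10⁸ m/s
p = γmv = 1.366 × 78.2 × 2.043×10⁸ = 2.182×10¹⁰ kg·m/s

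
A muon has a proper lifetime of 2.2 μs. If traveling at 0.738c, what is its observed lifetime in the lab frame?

Proper lifetime τ₀ = 2.2 μs
γ = 1/√(1 - 0.738²) = 1.482
τ = γτ₀ = 1.482 × 2.2 μs = 3.260 μs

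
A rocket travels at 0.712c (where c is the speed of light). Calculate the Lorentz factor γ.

v/c = 0.712, so (v/c)² = 0.506944
1 - (v/c)² = 0.493056
γ = 1/√(0.493056) = 1.424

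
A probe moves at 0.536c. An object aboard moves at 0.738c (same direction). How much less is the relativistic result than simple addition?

Classical: u' + v = 0.738 + 0.536 = 1.274c
Relativistic: u = (0.738 + 0.536)/(1 + 0.395568) = 1.274/1.395568 = 0.9129c
Difference: 1.274 - 0.9129 = 0.3611c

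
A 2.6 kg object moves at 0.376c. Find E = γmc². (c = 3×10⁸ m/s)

γ = 1/√(1 - 0.376²) = 1.079
mc² = 2.6 × (3×10⁸)² = 2.340×10¹⁷ J
E = γmc² = 1.079 × 2.340×10¹⁷ = 2.525×10¹⁷ J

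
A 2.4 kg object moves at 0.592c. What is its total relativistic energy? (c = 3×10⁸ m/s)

γ = 1/√(1 - 0.592²) = 1.2408
mc² = 2.4 × (3×10⁸)² = 2.160×10¹⁷ J
E = γmc² = 1.2408 × 2.160×10¹⁷ = 2.680×10¹⁷ J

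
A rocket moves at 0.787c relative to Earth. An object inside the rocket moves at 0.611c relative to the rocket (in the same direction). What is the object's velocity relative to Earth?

u = (u' + v)/(1 + u'v/c²)
Numerator: 0.611 + 0.787 = 1.398
Denominator: 1 + 0.480857 = 1.480857
u = 1.398/1.480857 = 0.9440c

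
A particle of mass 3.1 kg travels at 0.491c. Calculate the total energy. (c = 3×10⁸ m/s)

γ = 1/√(1 - 0.491²) = 1.148
mc² = 3.1 × (3×10⁸)² = 2.790×10¹⁷ J
E = γmc² = 1.148 × 2.790×10¹⁷ = 3.203×10¹⁷ J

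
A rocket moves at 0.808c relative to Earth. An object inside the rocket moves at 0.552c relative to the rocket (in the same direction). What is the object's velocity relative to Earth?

u = (u' + v)/(1 + u'v/c²)
Numerator: 0.552 + 0.808 = 1.36
Denominator: 1 + 0.446016 = 1.446016
u = 1.36/1.446016 = 0.9405c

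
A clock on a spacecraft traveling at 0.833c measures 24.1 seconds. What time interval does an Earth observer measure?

Proper time Δt₀ = 24.1 seconds
γ = 1/√(1 - 0.833²) = 1.8074
Δt = γΔt₀ = 1.8074 × 24.1 = 43.56 seconds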